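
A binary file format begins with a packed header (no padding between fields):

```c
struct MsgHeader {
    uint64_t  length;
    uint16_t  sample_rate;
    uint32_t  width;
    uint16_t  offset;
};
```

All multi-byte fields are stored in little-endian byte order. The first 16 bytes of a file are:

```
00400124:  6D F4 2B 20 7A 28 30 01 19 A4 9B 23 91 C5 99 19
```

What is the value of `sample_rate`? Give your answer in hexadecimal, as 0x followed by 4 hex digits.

0xA419

`sample_rate` follows `length` (8 bytes), so it starts at byte offset 8 and occupies 2 bytes.
Bytes at offsets 8..9: 19 A4.
Little-endian stores the least-significant byte at the lowest address.
Reassemble most-significant byte first: A4 19 → 0xA419.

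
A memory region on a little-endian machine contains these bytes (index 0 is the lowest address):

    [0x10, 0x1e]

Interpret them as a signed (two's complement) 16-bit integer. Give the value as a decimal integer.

Little-endian: lowest address holds the least-significant byte.
Reassemble most-significant byte first: 1E 10 → 0x1E10.
0x1E10 = 7696.

7696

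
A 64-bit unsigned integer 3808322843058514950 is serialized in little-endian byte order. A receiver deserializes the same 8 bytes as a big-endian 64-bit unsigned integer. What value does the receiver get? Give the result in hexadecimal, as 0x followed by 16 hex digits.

0x062C82CA72E1D934

3808322843058514950 in 64-bit hexadecimal is 0x34D9E172CA822C06.
Stored little-endian, the bytes at ascending addresses are 06 2C 82 CA 72 E1 D9 34.
Read back as big-endian, the last byte is least significant, giving 0x062C82CA72E1D934.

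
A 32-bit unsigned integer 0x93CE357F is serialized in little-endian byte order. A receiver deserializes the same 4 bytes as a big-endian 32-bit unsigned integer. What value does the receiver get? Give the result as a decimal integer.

Stored little-endian, the bytes at ascending addresses are 7F 35 CE 93.
Read back as big-endian, the last byte is least significant, giving 0x7F35CE93.
0x7F35CE93 = 2134232723.

2134232723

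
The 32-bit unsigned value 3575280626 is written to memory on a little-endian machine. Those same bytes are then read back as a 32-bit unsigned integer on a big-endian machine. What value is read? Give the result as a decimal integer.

3575280626 in 32-bit hexadecimal is 0xD51A73F2.
Stored little-endian, the bytes at ascending addresses are F2 73 1A D5.
Read back as big-endian, the last byte is least significant, giving 0xF2731AD5.
0xF2731AD5 = 4067629781.

4067629781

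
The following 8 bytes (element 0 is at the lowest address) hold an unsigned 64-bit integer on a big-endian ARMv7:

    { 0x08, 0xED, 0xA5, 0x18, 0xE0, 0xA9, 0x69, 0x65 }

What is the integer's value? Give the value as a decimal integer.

In big-endian order the high byte comes first in memory.
The bytes are already most-significant first: 0x08EDA518E0A96965.
0x08EDA518E0A96965 = 643351848050846053.

643351848050846053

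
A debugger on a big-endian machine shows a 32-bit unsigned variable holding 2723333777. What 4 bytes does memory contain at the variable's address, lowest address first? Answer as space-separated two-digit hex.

A2 52 C6 91

2723333777 in hexadecimal, padded to 32 bits, is 0xA252C691.
Split into bytes (most-significant first): A2 52 C6 91.
In big-endian order the high byte comes first in memory.
So the memory order matches the most-significant-first order: A2 52 C6 91.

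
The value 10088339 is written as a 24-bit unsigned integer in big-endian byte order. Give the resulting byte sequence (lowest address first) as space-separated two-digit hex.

10088339 in hexadecimal, padded to 24 bits, is 0x99EF93.
Split into bytes (most-significant first): 99 EF 93.
Big-endian stores the most-significant byte at the lowest address.
So the memory order matches the most-significant-first order: 99 EF 93.

99 EF 93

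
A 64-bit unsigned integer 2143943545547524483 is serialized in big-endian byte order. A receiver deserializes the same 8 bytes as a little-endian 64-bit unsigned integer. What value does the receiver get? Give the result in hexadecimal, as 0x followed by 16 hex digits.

2143943545547524483 in 64-bit hexadecimal is 0x1DC0D14BAADA0983.
Stored big-endian, the bytes at ascending addresses are 1D C0 D1 4B AA DA 09 83.
Read back as little-endian, the first byte is least significant, giving 0x8309DAAA4BD1C01D.

0x8309DAAA4BD1C01D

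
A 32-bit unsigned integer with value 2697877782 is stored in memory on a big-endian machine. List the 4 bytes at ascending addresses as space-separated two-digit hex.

2697877782 in hexadecimal, padded to 32 bits, is 0xA0CE5916.
Split into bytes (most-significant first): A0 CE 59 16.
Big-endian: lowest address holds the most-significant byte.
So the memory order matches the most-significant-first order: A0 CE 59 16.

A0 CE 59 16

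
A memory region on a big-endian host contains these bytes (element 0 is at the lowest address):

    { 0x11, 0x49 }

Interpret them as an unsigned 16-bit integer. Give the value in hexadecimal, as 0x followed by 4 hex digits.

0x1149

Big-endian stores the most-significant byte at the lowest address.
The bytes are already most-significant first: 0x1149.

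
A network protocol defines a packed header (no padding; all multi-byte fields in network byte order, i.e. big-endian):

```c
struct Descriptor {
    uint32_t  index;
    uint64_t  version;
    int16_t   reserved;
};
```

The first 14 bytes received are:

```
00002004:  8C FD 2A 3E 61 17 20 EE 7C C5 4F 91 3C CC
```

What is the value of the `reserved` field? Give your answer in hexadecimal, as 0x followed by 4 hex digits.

`reserved` follows `index` (4 B), `version` (8 B), so it starts at offset 4 + 8 = 12 and occupies 2 bytes.
Bytes at offsets 12..13: 3C CC.
Big-endian stores the most-significant byte at the lowest address.
The bytes are already most-significant first: 0x3CCC.

0x3CCC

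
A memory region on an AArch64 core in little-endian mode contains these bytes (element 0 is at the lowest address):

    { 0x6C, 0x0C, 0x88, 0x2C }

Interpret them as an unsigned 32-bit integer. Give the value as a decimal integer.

747113580

In little-endian order the low byte comes first in memory.
Reassemble most-significant byte first: 2C 88 0C 6C → 0x2C880C6C.
0x2C880C6C = 747113580.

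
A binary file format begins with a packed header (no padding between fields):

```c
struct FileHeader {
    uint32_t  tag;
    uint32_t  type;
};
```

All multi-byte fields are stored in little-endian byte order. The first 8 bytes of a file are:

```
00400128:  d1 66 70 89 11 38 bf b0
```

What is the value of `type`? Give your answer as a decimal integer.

2965321745

`type` follows `tag` (4 bytes), so it starts at byte offset 4 and occupies 4 bytes.
Bytes at offsets 4..7: 11 38 BF B0.
Little-endian: lowest address holds the least-significant byte.
Reassemble most-significant byte first: B0 BF 38 11 → 0xB0BF3811.
0xB0BF3811 = 2965321745.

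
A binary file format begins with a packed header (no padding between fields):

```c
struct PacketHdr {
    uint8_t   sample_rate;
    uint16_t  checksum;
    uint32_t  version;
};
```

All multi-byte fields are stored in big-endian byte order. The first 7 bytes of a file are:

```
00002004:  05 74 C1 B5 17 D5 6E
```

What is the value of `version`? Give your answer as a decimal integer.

3038238062

`version` follows `sample_rate` (1 B), `checksum` (2 B), so it starts at offset 1 + 2 = 3 and occupies 4 bytes.
Bytes at offsets 3..6: B5 17 D5 6E.
In big-endian order the high byte comes first in memory.
The bytes are already most-significant first: 0xB517D56E.
0xB517D56E = 3038238062.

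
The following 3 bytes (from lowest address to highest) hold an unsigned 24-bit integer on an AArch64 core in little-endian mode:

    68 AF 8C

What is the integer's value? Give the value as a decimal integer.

9219944

Little-endian stores the least-significant byte at the lowest address.
Reassemble most-significant byte first: 8C AF 68 → 0x8CAF68.
0x8CAF68 = 9219944.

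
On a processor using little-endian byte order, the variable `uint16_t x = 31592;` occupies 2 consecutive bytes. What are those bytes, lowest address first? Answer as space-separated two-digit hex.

31592 in hexadecimal, padded to 16 bits, is 0x7B68.
Split into bytes (most-significant first): 7B 68.
In little-endian order the low byte comes first in memory.
So at ascending addresses the bytes are 68 7B.

68 7B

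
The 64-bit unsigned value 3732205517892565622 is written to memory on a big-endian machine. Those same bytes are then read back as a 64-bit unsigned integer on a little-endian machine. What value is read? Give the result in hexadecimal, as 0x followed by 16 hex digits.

0x763ABDFA2475CB33

3732205517892565622 in 64-bit hexadecimal is 0x33CB7524FABD3A76.
Stored big-endian, the bytes at ascending addresses are 33 CB 75 24 FA BD 3A 76.
Read back as little-endian, the first byte is least significant, giving 0x763ABDFA2475CB33.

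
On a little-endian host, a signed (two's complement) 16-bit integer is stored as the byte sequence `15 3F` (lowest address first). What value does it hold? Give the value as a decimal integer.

Little-endian: lowest address holds the least-significant byte.
Reassemble most-significant byte first: 3F 15 → 0x3F15.
0x3F15 = 16149.

16149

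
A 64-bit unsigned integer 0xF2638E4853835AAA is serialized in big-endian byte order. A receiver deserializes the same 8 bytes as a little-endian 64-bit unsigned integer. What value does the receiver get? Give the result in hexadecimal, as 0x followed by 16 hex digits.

Stored big-endian, the bytes at ascending addresses are F2 63 8E 48 53 83 5A AA.
Read back as little-endian, the first byte is least significant, giving 0xAA5A8353488E63F2.

0xAA5A8353488E63F2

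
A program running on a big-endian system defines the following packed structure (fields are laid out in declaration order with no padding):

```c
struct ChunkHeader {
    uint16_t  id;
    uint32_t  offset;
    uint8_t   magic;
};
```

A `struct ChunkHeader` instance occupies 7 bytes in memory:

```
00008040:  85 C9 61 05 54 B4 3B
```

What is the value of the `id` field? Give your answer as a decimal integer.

`id` is the first field, at byte offset 0, occupying 2 bytes.
Bytes at offsets 0..1: 85 C9.
Big-endian stores the most-significant byte at the lowest address.
The bytes are already most-significant first: 0x85C9.
0x85C9 = 34249.

34249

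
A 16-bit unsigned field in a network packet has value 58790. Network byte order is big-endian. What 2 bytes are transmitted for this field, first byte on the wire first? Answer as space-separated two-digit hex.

E5 A6

58790 in hexadecimal, padded to 16 bits, is 0xE5A6.
Split into bytes (most-significant first): E5 A6.
Big-endian: lowest address holds the most-significant byte.
So the memory order matches the most-significant-first order: E5 A6.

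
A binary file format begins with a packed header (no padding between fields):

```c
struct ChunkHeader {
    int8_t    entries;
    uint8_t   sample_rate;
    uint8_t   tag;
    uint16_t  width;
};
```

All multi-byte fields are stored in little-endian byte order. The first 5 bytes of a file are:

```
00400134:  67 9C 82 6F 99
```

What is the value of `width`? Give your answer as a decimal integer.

`width` follows `entries` (1 B), `sample_rate` (1 B), `tag` (1 B), so it starts at offset 1 + 1 + 1 = 3 and occupies 2 bytes.
Bytes at offsets 3..4: 6F 99.
Little-endian: lowest address holds the least-significant byte.
Reassemble most-significant byte first: 99 6F → 0x996F.
0x996F = 39279.

39279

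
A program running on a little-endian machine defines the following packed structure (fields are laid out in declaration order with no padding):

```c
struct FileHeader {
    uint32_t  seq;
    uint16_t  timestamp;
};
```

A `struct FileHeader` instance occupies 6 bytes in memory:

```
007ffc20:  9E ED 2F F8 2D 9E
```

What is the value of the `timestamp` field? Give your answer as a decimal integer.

40493

`timestamp` follows `seq` (4 bytes), so it starts at byte offset 4 and occupies 2 bytes.
Bytes at offsets 4..5: 2D 9E.
In little-endian order the low byte comes first in memory.
Reassemble most-significant byte first: 9E 2D → 0x9E2D.
0x9E2D = 40493.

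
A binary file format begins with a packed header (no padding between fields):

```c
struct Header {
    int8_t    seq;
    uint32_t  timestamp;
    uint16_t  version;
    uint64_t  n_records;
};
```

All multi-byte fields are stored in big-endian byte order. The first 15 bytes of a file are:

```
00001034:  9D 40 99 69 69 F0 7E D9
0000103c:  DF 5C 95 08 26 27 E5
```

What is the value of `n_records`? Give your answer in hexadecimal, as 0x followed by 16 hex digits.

0xD9DF5C95082627E5

`n_records` follows `seq` (1 B), `timestamp` (4 B), `version` (2 B), so it starts at offset 1 + 4 + 2 = 7 and occupies 8 bytes.
Bytes at offsets 7..14: D9 DF 5C 95 08 26 27 E5.
In big-endian order the high byte comes first in memory.
The bytes are already most-significant first: 0xD9DF5C95082627E5.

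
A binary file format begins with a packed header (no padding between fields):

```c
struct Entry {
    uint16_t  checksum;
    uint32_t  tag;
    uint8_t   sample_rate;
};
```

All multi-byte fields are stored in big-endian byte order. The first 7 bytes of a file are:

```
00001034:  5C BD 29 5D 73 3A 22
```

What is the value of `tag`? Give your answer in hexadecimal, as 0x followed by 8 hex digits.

`tag` follows `checksum` (2 bytes), so it starts at byte offset 2 and occupies 4 bytes.
Bytes at offsets 2..5: 29 5D 73 3A.
Big-endian: lowest address holds the most-significant byte.
The bytes are already most-significant first: 0x295D733A.

0x295D733A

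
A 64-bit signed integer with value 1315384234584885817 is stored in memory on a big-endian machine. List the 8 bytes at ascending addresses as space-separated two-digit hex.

1315384234584885817 in hexadecimal, padded to 64 bits, is 0x12412EFDFD94CA39.
Split into bytes (most-significant first): 12 41 2E FD FD 94 CA 39.
In big-endian order the high byte comes first in memory.
So the memory order matches the most-significant-first order: 12 41 2E FD FD 94 CA 39.

12 41 2E FD FD 94 CA 39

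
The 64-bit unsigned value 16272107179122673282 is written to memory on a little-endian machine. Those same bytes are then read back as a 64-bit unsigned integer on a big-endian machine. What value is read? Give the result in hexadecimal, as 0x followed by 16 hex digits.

16272107179122673282 in 64-bit hexadecimal is 0xE1D223441EB0C682.
Stored little-endian, the bytes at ascending addresses are 82 C6 B0 1E 44 23 D2 E1.
Read back as big-endian, the last byte is least significant, giving 0x82C6B01E4423D2E1.

0x82C6B01E4423D2E1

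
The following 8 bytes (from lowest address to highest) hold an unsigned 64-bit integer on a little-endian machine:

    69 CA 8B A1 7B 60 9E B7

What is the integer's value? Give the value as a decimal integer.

13231118839368632937

In little-endian order the low byte comes first in memory.
Reassemble most-significant byte first: B7 9E 60 7B A1 8B CA 69 → 0xB79E607BA18BCA69.
0xB79E607BA18BCA69 = 13231118839368632937.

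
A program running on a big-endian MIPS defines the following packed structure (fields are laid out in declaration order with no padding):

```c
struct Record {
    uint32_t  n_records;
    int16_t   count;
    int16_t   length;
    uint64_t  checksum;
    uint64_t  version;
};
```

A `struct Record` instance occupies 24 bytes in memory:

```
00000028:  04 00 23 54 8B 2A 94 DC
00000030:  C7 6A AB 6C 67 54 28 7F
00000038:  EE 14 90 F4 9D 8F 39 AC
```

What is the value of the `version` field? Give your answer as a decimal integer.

17155496260850891180

`version` follows `n_records` (4 B), `count` (2 B), `length` (2 B), `checksum` (8 B), so it starts at offset 4 + 2 + 2 + 8 = 16 and occupies 8 bytes.
Bytes at offsets 16..23: EE 14 90 F4 9D 8F 39 AC.
Big-endian stores the most-significant byte at the lowest address.
The bytes are already most-significant first: 0xEE1490F49D8F39AC.
0xEE1490F49D8F39AC = 17155496260850891180.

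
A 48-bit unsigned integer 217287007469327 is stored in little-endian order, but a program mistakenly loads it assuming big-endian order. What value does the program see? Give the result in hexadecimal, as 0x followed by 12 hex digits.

217287007469327 in 48-bit hexadecimal is 0xC59F12E4FF0F.
Stored little-endian, the bytes at ascending addresses are 0F FF E4 12 9F C5.
Read back as big-endian, the last byte is least significant, giving 0x0FFFE4129FC5.

0x0FFFE4129FC5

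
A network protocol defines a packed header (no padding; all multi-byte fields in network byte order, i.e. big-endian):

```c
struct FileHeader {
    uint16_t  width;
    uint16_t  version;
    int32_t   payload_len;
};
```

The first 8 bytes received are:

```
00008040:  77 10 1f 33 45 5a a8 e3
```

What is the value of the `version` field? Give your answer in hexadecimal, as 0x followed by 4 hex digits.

`version` follows `width` (2 bytes), so it starts at byte offset 2 and occupies 2 bytes.
Bytes at offsets 2..3: 1F 33.
Big-endian: lowest address holds the most-significant byte.
The bytes are already most-significant first: 0x1F33.

0x1F33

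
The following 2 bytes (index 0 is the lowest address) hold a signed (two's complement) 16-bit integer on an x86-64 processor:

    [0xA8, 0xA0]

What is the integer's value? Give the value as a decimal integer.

-24408

Little-endian: lowest address holds the least-significant byte.
Reassemble most-significant byte first: A0 A8 → 0xA0A8.
Top bit is set, so as a signed 16-bit value this is 0xA0A8 − 2^16 = -24408.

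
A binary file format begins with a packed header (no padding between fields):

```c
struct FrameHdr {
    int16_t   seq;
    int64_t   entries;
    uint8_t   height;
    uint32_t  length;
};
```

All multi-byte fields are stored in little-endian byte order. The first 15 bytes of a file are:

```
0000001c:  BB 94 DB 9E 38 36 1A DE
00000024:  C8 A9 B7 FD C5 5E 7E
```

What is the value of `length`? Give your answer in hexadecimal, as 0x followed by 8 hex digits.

0x7E5EC5FD

`length` follows `seq` (2 B), `entries` (8 B), `height` (1 B), so it starts at offset 2 + 8 + 1 = 11 and occupies 4 bytes.
Bytes at offsets 11..14: FD C5 5E 7E.
Little-endian: lowest address holds the least-significant byte.
Reassemble most-significant byte first: 7E 5E C5 FD → 0x7E5EC5FD.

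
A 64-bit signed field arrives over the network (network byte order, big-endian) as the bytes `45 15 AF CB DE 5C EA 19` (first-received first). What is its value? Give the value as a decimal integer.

Big-endian stores the most-significant byte at the lowest address.
The bytes are already most-significant first: 0x4515AFCBDE5CEA19.
0x4515AFCBDE5CEA19 = 4978078253271804441.

4978078253271804441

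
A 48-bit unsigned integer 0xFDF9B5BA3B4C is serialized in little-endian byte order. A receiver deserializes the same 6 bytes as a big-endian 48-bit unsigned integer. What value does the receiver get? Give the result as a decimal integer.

83819419269629

Stored little-endian, the bytes at ascending addresses are 4C 3B BA B5 F9 FD.
Read back as big-endian, the last byte is least significant, giving 0x4C3BBAB5F9FD.
0x4C3BBAB5F9FD = 83819419269629.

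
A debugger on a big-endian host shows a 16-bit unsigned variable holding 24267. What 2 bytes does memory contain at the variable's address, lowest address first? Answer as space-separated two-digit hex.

5E CB

24267 in hexadecimal, padded to 16 bits, is 0x5ECB.
Split into bytes (most-significant first): 5E CB.
Big-endian stores the most-significant byte at the lowest address.
So the memory order matches the most-significant-first order: 5E CB.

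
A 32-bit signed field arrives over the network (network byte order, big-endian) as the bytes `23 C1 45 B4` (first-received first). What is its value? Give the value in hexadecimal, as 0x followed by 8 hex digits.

In big-endian order the high byte comes first in memory.
The bytes are already most-significant first: 0x23C145B4.

0x23C145B4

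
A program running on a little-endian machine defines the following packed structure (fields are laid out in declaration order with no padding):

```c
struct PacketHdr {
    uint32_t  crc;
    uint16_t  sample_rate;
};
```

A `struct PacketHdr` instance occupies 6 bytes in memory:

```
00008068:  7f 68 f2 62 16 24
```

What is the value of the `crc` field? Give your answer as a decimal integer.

1660053631

`crc` is the first field, at byte offset 0, occupying 4 bytes.
Bytes at offsets 0..3: 7F 68 F2 62.
Little-endian stores the least-significant byte at the lowest address.
Reassemble most-significant byte first: 62 F2 68 7F → 0x62F2687F.
0x62F2687F = 1660053631.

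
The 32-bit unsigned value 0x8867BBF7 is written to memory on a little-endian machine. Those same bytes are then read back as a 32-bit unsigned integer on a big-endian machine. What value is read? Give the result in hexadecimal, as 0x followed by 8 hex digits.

0xF7BB6788

Stored little-endian, the bytes at ascending addresses are F7 BB 67 88.
Read back as big-endian, the last byte is least significant, giving 0xF7BB6788.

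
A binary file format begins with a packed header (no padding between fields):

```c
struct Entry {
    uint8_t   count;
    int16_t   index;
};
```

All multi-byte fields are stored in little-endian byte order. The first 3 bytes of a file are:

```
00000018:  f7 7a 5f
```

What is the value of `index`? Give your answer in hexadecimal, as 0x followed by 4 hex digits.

`index` follows `count` (1 byte), so it starts at byte offset 1 and occupies 2 bytes.
Bytes at offsets 1..2: 7A 5F.
In little-endian order the low byte comes first in memory.
Reassemble most-significant byte first: 5F 7A → 0x5F7A.

0x5F7A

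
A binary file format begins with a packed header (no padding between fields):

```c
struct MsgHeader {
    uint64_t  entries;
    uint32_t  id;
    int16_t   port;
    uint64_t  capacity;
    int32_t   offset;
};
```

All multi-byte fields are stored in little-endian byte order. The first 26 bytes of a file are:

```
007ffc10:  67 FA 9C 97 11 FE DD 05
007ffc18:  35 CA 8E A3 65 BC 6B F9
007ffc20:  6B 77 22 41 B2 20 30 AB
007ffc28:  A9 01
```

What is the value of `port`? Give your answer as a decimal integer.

-17307

`port` follows `entries` (8 B), `id` (4 B), so it starts at offset 8 + 4 = 12 and occupies 2 bytes.
Bytes at offsets 12..13: 65 BC.
Little-endian: lowest address holds the least-significant byte.
Reassemble most-significant byte first: BC 65 → 0xBC65.
Top bit is set, so as a signed 16-bit value this is 0xBC65 − 2^16 = -17307.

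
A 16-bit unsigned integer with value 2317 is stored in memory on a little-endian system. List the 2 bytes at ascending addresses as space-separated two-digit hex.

0D 09

2317 in hexadecimal, padded to 16 bits, is 0x090D.
Split into bytes (most-significant first): 09 0D.
Little-endian: lowest address holds the least-significant byte.
So at ascending addresses the bytes are 0D 09.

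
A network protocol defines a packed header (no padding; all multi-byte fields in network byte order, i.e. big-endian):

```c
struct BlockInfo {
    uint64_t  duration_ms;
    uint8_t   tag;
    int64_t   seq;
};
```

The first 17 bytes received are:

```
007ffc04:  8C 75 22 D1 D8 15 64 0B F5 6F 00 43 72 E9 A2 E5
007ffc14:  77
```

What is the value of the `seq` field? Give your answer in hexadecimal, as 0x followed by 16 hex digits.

`seq` follows `duration_ms` (8 B), `tag` (1 B), so it starts at offset 8 + 1 = 9 and occupies 8 bytes.
Bytes at offsets 9..16: 6F 00 43 72 E9 A2 E5 77.
Big-endian: lowest address holds the most-significant byte.
The bytes are already most-significant first: 0x6F004372E9A2E577.

0x6F004372E9A2E577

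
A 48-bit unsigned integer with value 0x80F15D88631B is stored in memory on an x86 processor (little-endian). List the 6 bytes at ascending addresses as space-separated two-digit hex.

1B 63 88 5D F1 80

Split into bytes (most-significant first): 80 F1 5D 88 63 1B.
Little-endian stores the least-significant byte at the lowest address.
So at ascending addresses the bytes are 1B 63 88 5D F1 80.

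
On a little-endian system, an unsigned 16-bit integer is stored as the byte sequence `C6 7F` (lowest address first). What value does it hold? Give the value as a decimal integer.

Little-endian stores the least-significant byte at the lowest address.
Reassemble most-significant byte first: 7F C6 → 0x7FC6.
0x7FC6 = 32710.

32710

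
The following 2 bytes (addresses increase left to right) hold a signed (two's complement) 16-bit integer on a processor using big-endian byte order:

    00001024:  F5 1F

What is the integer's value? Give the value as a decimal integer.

-2785

Big-endian stores the most-significant byte at the lowest address.
The bytes are already most-significant first: 0xF51F.
Top bit is set, so as a signed 16-bit value this is 0xF51F − 2^16 = -2785.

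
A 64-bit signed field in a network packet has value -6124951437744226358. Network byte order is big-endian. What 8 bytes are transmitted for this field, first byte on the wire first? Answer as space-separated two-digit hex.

AA FF CD 1E 66 BC BF CA

Two's complement of -6124951437744226358 in 64 bits: 6124951437744226358 = 0x550032E199434036; invert → 0xAAFFCD1E66BCBFC9; add 1 → 0xAAFFCD1E66BCBFCA.
Split into bytes (most-significant first): AA FF CD 1E 66 BC BF CA.
In big-endian order the high byte comes first in memory.
So the memory order matches the most-significant-first order: AA FF CD 1E 66 BC BF CA.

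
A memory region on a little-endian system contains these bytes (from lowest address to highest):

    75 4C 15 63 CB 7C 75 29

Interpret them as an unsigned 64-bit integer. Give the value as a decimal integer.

2987431140812737653

Little-endian stores the least-significant byte at the lowest address.
Reassemble most-significant byte first: 29 75 7C CB 63 15 4C 75 → 0x29757CCB63154C75.
0x29757CCB63154C75 = 2987431140812737653.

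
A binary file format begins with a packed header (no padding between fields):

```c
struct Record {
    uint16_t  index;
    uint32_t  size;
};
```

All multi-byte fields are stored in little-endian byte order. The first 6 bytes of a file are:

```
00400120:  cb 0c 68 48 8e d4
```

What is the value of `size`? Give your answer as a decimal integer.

3566094440

`size` follows `index` (2 bytes), so it starts at byte offset 2 and occupies 4 bytes.
Bytes at offsets 2..5: 68 48 8E D4.
Little-endian stores the least-significant byte at the lowest address.
Reassemble most-significant byte first: D4 8E 48 68 → 0xD48E4868.
0xD48E4868 = 3566094440.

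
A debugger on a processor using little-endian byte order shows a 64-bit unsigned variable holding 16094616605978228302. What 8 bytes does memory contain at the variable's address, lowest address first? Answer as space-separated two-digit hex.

4E 76 6F BB 87 90 5B DF

16094616605978228302 in hexadecimal, padded to 64 bits, is 0xDF5B9087BB6F764E.
Split into bytes (most-significant first): DF 5B 90 87 BB 6F 76 4E.
Little-endian: lowest address holds the least-significant byte.
So at ascending addresses the bytes are 4E 76 6F BB 87 90 5B DF.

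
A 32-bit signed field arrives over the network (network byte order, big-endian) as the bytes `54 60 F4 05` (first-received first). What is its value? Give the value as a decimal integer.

In big-endian order the high byte comes first in memory.
The bytes are already most-significant first: 0x5460F405.
0x5460F405 = 1415640069.

1415640069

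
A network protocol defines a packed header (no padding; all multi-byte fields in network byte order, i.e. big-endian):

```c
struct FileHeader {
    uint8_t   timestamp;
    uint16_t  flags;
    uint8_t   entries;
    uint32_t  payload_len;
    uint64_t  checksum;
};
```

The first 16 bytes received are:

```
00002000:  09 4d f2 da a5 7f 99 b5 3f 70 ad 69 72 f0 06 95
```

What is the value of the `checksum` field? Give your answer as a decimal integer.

4571344290192557717

`checksum` follows `timestamp` (1 B), `flags` (2 B), `entries` (1 B), `payload_len` (4 B), so it starts at offset 1 + 2 + 1 + 4 = 8 and occupies 8 bytes.
Bytes at offsets 8..15: 3F 70 AD 69 72 F0 06 95.
Big-endian: lowest address holds the most-significant byte.
The bytes are already most-significant first: 0x3F70AD6972F00695.
0x3F70AD6972F00695 = 4571344290192557717.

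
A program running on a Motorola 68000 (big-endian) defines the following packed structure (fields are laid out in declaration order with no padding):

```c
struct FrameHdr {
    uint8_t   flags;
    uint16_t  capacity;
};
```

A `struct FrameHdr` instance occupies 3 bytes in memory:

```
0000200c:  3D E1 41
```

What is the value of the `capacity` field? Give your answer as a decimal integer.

57665

`capacity` follows `flags` (1 byte), so it starts at byte offset 1 and occupies 2 bytes.
Bytes at offsets 1..2: E1 41.
Big-endian: lowest address holds the most-significant byte.
The bytes are already most-significant first: 0xE141.
0xE141 = 57665.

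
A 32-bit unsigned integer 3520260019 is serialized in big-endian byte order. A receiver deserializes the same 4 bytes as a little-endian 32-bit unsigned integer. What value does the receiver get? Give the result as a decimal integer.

3520260019 in 32-bit hexadecimal is 0xD1D2E7B3.
Stored big-endian, the bytes at ascending addresses are D1 D2 E7 B3.
Read back as little-endian, the first byte is least significant, giving 0xB3E7D2D1.
0xB3E7D2D1 = 3018314449.

3018314449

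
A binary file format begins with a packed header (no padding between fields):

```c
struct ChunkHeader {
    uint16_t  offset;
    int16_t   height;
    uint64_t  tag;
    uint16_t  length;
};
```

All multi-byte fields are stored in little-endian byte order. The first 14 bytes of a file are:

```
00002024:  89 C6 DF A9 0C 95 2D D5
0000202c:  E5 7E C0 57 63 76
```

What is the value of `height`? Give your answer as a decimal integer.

-22049

`height` follows `offset` (2 bytes), so it starts at byte offset 2 and occupies 2 bytes.
Bytes at offsets 2..3: DF A9.
Little-endian stores the least-significant byte at the lowest address.
Reassemble most-significant byte first: A9 DF → 0xA9DF.
Top bit is set, so as a signed 16-bit value this is 0xA9DF − 2^16 = -22049.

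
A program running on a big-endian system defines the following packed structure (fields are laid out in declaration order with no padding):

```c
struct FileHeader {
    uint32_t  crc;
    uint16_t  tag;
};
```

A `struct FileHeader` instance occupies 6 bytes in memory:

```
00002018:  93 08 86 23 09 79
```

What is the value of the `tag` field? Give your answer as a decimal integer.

`tag` follows `crc` (4 bytes), so it starts at byte offset 4 and occupies 2 bytes.
Bytes at offsets 4..5: 09 79.
Big-endian: lowest address holds the most-significant byte.
The bytes are already most-significant first: 0x0979.
0x0979 = 2425.

2425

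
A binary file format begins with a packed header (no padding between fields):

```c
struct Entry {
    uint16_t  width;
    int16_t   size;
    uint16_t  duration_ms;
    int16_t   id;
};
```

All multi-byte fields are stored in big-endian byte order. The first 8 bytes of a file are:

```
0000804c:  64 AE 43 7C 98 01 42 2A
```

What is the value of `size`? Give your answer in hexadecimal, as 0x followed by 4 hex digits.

0x437C

`size` follows `width` (2 bytes), so it starts at byte offset 2 and occupies 2 bytes.
Bytes at offsets 2..3: 43 7C.
Big-endian stores the most-significant byte at the lowest address.
The bytes are already most-significant first: 0x437C.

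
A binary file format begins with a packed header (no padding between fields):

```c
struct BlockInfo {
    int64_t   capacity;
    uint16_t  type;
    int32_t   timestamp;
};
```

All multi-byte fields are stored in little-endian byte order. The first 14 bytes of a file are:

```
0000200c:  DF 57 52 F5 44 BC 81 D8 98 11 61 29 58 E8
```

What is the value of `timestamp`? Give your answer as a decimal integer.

`timestamp` follows `capacity` (8 B), `type` (2 B), so it starts at offset 8 + 2 = 10 and occupies 4 bytes.
Bytes at offsets 10..13: 61 29 58 E8.
Little-endian stores the least-significant byte at the lowest address.
Reassemble most-significant byte first: E8 58 29 61 → 0xE8582961.
Top bit is set, so as a signed 32-bit value this is 0xE8582961 − 2^32 = -396875423.

-396875423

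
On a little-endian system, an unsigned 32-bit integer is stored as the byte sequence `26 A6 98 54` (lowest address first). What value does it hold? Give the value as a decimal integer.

1419290150

Little-endian stores the least-significant byte at the lowest address.
Reassemble most-significant byte first: 54 98 A6 26 → 0x5498A626.
0x5498A626 = 1419290150.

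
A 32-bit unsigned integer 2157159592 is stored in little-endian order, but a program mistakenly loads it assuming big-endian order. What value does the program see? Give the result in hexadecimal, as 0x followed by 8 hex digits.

2157159592 in 32-bit hexadecimal is 0x8093A4A8.
Stored little-endian, the bytes at ascending addresses are A8 A4 93 80.
Read back as big-endian, the last byte is least significant, giving 0xA8A49380.

0xA8A49380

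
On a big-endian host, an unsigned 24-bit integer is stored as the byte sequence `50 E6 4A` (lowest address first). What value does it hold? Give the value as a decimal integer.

In big-endian order the high byte comes first in memory.
The bytes are already most-significant first: 0x50E64A.
0x50E64A = 5301834.

5301834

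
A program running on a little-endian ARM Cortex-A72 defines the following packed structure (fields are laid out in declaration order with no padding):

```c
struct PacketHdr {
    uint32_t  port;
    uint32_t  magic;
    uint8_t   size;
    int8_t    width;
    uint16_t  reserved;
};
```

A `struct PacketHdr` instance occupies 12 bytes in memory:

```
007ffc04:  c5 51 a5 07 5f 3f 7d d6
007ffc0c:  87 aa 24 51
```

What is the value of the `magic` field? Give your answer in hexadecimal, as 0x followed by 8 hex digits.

`magic` follows `port` (4 bytes), so it starts at byte offset 4 and occupies 4 bytes.
Bytes at offsets 4..7: 5F 3F 7D D6.
Little-endian stores the least-significant byte at the lowest address.
Reassemble most-significant byte first: D6 7D 3F 5F → 0xD67D3F5F.

0xD67D3F5F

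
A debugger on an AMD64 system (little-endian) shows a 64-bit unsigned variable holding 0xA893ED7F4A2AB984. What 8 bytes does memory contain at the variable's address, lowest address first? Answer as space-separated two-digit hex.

Split into bytes (most-significant first): A8 93 ED 7F 4A 2A B9 84.
Little-endian: lowest address holds the least-significant byte.
So at ascending addresses the bytes are 84 B9 2A 4A 7F ED 93 A8.

84 B9 2A 4A 7F ED 93 A8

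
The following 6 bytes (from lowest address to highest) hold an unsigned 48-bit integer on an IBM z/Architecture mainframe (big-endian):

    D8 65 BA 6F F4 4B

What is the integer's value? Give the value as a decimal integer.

In big-endian order the high byte comes first in memory.
The bytes are already most-significant first: 0xD865BA6FF44B.
0xD865BA6FF44B = 237931431195723.

237931431195723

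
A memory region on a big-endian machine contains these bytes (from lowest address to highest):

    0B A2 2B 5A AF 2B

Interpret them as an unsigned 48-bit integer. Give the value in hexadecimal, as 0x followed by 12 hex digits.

0x0BA22B5AAF2B

Big-endian stores the most-significant byte at the lowest address.
The bytes are already most-significant first: 0x0BA22B5AAF2B.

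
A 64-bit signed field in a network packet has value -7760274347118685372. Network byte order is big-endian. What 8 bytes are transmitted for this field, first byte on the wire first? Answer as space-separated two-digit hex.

94 4D F7 98 D4 6A 13 44

Two's complement of -7760274347118685372 in 64 bits: 7760274347118685372 = 0x6BB208672B95ECBC; invert → 0x944DF798D46A1343; add 1 → 0x944DF798D46A1344.
Split into bytes (most-significant first): 94 4D F7 98 D4 6A 13 44.
In big-endian order the high byte comes first in memory.
So the memory order matches the most-significant-first order: 94 4D F7 98 D4 6A 13 44.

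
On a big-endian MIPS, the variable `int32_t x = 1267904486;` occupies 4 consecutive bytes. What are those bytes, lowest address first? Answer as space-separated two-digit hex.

4B 92 AF E6

1267904486 in hexadecimal, padded to 32 bits, is 0x4B92AFE6.
Split into bytes (most-significant first): 4B 92 AF E6.
Big-endian: lowest address holds the most-significant byte.
So the memory order matches the most-significant-first order: 4B 92 AF E6.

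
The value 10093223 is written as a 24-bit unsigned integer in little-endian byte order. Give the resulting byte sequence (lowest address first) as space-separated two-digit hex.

10093223 in hexadecimal, padded to 24 bits, is 0x9A02A7.
Split into bytes (most-significant first): 9A 02 A7.
In little-endian order the low byte comes first in memory.
So at ascending addresses the bytes are A7 02 9A.

A7 02 9A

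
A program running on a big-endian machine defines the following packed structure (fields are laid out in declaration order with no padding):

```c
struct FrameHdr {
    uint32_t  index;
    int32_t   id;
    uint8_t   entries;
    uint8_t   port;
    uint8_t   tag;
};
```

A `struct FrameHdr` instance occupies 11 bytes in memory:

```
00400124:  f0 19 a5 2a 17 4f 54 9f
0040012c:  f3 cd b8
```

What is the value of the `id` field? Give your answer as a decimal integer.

`id` follows `index` (4 bytes), so it starts at byte offset 4 and occupies 4 bytes.
Bytes at offsets 4..7: 17 4F 54 9F.
Big-endian: lowest address holds the most-significant byte.
The bytes are already most-significant first: 0x174F549F.
0x174F549F = 391074975.

391074975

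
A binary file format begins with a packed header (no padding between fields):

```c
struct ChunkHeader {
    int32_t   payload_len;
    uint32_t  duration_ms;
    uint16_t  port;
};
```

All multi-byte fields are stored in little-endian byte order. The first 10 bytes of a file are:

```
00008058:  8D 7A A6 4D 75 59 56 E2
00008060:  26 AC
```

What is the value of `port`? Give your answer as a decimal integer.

`port` follows `payload_len` (4 B), `duration_ms` (4 B), so it starts at offset 4 + 4 = 8 and occupies 2 bytes.
Bytes at offsets 8..9: 26 AC.
In little-endian order the low byte comes first in memory.
Reassemble most-significant byte first: AC 26 → 0xAC26.
0xAC26 = 44070.

44070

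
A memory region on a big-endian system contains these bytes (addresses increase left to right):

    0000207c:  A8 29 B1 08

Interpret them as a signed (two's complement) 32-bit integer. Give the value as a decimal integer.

-1473662712

In big-endian order the high byte comes first in memory.
The bytes are already most-significant first: 0xA829B108.
Top bit is set, so as a signed 32-bit value this is 0xA829B108 − 2^32 = -1473662712.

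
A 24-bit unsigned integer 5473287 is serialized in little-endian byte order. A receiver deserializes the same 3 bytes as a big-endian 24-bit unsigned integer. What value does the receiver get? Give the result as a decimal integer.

492627

5473287 in 24-bit hexadecimal is 0x538407.
Stored little-endian, the bytes at ascending addresses are 07 84 53.
Read back as big-endian, the last byte is least significant, giving 0x078453.
0x078453 = 492627.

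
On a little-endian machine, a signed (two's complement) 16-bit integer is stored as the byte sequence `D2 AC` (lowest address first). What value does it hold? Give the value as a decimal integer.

In little-endian order the low byte comes first in memory.
Reassemble most-significant byte first: AC D2 → 0xACD2.
Top bit is set, so as a signed 16-bit value this is 0xACD2 − 2^16 = -21294.

-21294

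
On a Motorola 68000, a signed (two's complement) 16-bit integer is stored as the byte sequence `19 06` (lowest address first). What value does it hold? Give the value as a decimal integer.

6406

Big-endian stores the most-significant byte at the lowest address.
The bytes are already most-significant first: 0x1906.
0x1906 = 6406.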